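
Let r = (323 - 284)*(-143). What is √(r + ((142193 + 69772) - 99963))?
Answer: 15*√473 ≈ 326.23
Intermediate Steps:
r = -5577 (r = 39*(-143) = -5577)
√(r + ((142193 + 69772) - 99963)) = √(-5577 + ((142193 + 69772) - 99963)) = √(-5577 + (211965 - 99963)) = √(-5577 + 112002) = √106425 = 15*√473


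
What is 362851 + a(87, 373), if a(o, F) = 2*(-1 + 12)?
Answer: 362873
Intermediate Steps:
a(o, F) = 22 (a(o, F) = 2*11 = 22)
362851 + a(87, 373) = 362851 + 22 = 362873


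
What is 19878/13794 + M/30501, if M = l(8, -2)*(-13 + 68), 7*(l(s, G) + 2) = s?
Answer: 235530007/163617531 ≈ 1.4395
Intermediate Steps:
l(s, G) = -2 + s/7
M = -330/7 (M = (-2 + (⅐)*8)*(-13 + 68) = (-2 + 8/7)*55 = -6/7*55 = -330/7 ≈ -47.143)
19878/13794 + M/30501 = 19878/13794 - 330/7/30501 = 19878*(1/13794) - 330/7*1/30501 = 3313/2299 - 110/71169 = 235530007/163617531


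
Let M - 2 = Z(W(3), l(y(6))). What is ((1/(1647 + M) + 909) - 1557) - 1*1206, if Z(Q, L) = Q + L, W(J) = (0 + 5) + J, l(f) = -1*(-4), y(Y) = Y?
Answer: -3079493/1661 ≈ -1854.0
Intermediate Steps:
l(f) = 4
W(J) = 5 + J
Z(Q, L) = L + Q
M = 14 (M = 2 + (4 + (5 + 3)) = 2 + (4 + 8) = 2 + 12 = 14)
((1/(1647 + M) + 909) - 1557) - 1*1206 = ((1/(1647 + 14) + 909) - 1557) - 1*1206 = ((1/1661 + 909) - 1557) - 1206 = (1509850/1661 - 1557) - 1206 = -1076327/1661 - 1206 = -3079493/1661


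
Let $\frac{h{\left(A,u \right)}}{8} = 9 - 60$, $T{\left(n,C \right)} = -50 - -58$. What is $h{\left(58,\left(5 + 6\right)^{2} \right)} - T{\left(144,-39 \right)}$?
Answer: $-416$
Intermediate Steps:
$T{\left(n,C \right)} = 8$ ($T{\left(n,C \right)} = -50 + 58 = 8$)
$h{\left(A,u \right)} = -408$ ($h{\left(A,u \right)} = 8 \left(9 - 60\right) = 8 \left(-51\right) = -408$)
$h{\left(58,\left(5 + 6\right)^{2} \right)} - T{\left(144,-39 \right)} = -408 - 8 = -416$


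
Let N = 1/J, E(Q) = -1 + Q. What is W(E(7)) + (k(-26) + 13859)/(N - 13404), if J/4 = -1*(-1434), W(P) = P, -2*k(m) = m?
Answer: 381742266/76885343 ≈ 4.9651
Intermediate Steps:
k(m) = -m/2
J = 5736 (J = 4*(-1*(-1434)) = 4*1434 = 5736)
N = 1/5736 ≈ 0.00017434
W(E(7)) + (k(-26) + 13859)/(N - 13404) = (-1 + 7) + (-1/2*(-26) + 13859)/(1/5736 - 13404) = 6 + (13 + 13859)/(-76885343/5736) = 6 + 13872*(-5736/76885343) = 6 - 79569792/76885343 = 381742266/76885343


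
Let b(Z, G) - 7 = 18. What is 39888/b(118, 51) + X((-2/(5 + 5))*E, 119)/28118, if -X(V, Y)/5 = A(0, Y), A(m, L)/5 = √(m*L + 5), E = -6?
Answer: 39888/25 - 25*√5/28118 ≈ 1595.5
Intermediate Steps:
b(Z, G) = 25 (b(Z, G) = 7 + 18 = 25)
A(m, L) = 5*√(5 + L*m) (A(m, L) = 5*√(m*L + 5) = 5*√(L*m + 5) = 5*√(5 + L*m))
X(V, Y) = -25*√5 (X(V, Y) = -25*√(5 + Y*0) = -25*√(5 + 0) = -25*√5)
39888/b(118, 51) + X((-2/(5 + 5))*E, 119)/28118 = 39888/25 - 25*√5/28118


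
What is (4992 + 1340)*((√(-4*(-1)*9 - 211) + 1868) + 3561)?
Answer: 34376428 + 31660*I*√7 ≈ 3.4376e+7 + 83765.0*I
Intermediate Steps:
(4992 + 1340)*((√(-4*(-1)*9 - 211) + 1868) + 3561) = 6332*((√(4*9 - 211) + 1868) + 3561) = 6332*((√(36 - 211) + 1868) + 3561) = 6332*((√(-175) + 1868) + 3561) = 6332*((5*I*√7 + 1868) + 3561) = 6332*((1868 + 5*I*√7) + 3561) = 6332*(5429 + 5*I*√7) = 34376428 + 31660*I*√7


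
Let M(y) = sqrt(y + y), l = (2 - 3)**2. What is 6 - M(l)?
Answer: 6 - sqrt(2) ≈ 4.5858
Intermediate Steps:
l = 1 (l = (-1)**2 = 1)
M(y) = sqrt(2)*sqrt(y) (M(y) = sqrt(2*y) = sqrt(2)*sqrt(y))
6 - M(l) = 6 - sqrt(2)*sqrt(1) = 6 - sqrt(2)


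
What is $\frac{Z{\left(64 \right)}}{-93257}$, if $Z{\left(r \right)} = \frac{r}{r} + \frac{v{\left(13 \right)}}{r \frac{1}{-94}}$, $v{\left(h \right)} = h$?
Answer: $\frac{579}{2984224} \approx 0.00019402$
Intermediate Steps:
$Z{\left(r \right)} = 1 - \frac{1222}{r}$ ($Z{\left(r \right)} = \frac{r}{r} + \frac{13}{r \frac{1}{-94}} = 1 + \frac{13}{r \left(- \frac{1}{94}\right)} = 1 + \frac{13}{\left(- \frac{1}{94}\right) r} = 1 + 13 \left(- \frac{94}{r}\right) = 1 - \frac{1222}{r}$)
$\frac{Z{\left(64 \right)}}{-93257} = \frac{\frac{1}{64} \left(-1222 + 64\right)}{-93257} = \frac{1}{64} \left(-1158\right) \left(- \frac{1}{93257}\right) = \left(- \frac{579}{32}\right) \left(- \frac{1}{93257}\right) = \frac{579}{2984224}$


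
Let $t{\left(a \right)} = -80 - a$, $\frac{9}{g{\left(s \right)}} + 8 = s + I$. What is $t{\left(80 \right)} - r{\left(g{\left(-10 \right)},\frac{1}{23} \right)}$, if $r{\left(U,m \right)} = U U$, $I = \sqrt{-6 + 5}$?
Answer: $- \frac{16926163}{105625} - \frac{2916 i}{105625} \approx -160.25 - 0.027607 i$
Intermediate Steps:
$I = i$ ($I = \sqrt{-1} = i \approx 1.0 i$)
$g{\left(s \right)} = \frac{9}{-8 + i + s}$ ($g{\left(s \right)} = \frac{9}{-8 + \left(s + i\right)} = \frac{9}{-8 + \left(i + s\right)} = \frac{9}{-8 + i + s}$)
$r{\left(U,m \right)} = U^{2}$
$t{\left(80 \right)} - r{\left(g{\left(-10 \right)},\frac{1}{23} \right)} = \left(-80 - 80\right) - \left(\frac{9}{-8 + i - 10}\right)^{2} = \left(-80 - 80\right) - \left(\frac{9}{-18 + i}\right)^{2} = -160 - \left(9 \frac{-18 - i}{325}\right)^{2} = -160 - \left(\frac{9 \left(-18 - i\right)}{325}\right)^{2} = -160 - \frac{81 \left(-18 - i\right)^{2}}{105625}$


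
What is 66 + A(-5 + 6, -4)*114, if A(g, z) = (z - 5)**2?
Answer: 9300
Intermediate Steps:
A(g, z) = (-5 + z)**2
66 + A(-5 + 6, -4)*114 = 66 + (-5 - 4)**2*114 = 66 + (-9)**2*114 = 66 + 81*114 = 66 + 9234 = 9300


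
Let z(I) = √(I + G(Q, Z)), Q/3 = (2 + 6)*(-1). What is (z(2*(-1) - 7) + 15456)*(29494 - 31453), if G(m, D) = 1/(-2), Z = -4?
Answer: -30278304 - 1959*I*√38/2 ≈ -3.0278e+7 - 6038.0*I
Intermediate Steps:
Q = -24 (Q = 3*((2 + 6)*(-1)) = 3*(8*(-1)) = 3*(-8) = -24)
G(m, D) = -½
z(I) = √(-½ + I) (z(I) = √(I - ½) = √(-½ + I))
(z(2*(-1) - 7) + 15456)*(29494 - 31453) = (√(-2 + 4*(2*(-1) - 7))/2 + 15456)*(29494 - 31453) = (√(-2 + 4*(-2 - 7))/2 + 15456)*(-1959) = (√(-2 + 4*(-9))/2 + 15456)*(-1959) = (√(-2 - 36)/2 + 15456)*(-1959) = (√(-38)/2 + 15456)*(-1959) = ((I*√38)/2 + 15456)*(-1959) = (I*√38/2 + 15456)*(-1959) = (15456 + I*√38/2)*(-1959) = -30278304 - 1959*I*√38/2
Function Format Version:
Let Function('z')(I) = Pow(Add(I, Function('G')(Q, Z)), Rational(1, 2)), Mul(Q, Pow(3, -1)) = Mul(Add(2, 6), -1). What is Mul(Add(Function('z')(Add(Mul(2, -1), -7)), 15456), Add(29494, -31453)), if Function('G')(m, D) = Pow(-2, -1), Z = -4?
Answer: Add(-30278304, Mul(Rational(-1959, 2), I, Pow(38, Rational(1, 2)))) ≈ Add(-3.0278e+7, Mul(-6038.0, I))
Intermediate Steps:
Q = -24 (Q = Mul(3, Mul(Add(2, 6), -1)) = Mul(3, Mul(8, -1)) = Mul(3, -8) = -24)
Function('G')(m, D) = Rational(-1, 2)
Function('z')(I) = Pow(Add(Rational(-1, 2), I), Rational(1, 2)) (Function('z')(I) = Pow(Add(I, Rational(-1, 2)), Rational(1, 2)) = Pow(Add(Rational(-1, 2), I), Rational(1, 2)))
Mul(Add(Function('z')(Add(Mul(2, -1), -7)), 15456), Add(29494, -31453)) = Mul(Add(Mul(Rational(1, 2), Pow(Add(-2, Mul(4, Add(Mul(2, -1), -7))), Rational(1, 2))), 15456), Add(29494, -31453)) = Mul(Add(Mul(Rational(1, 2), Pow(Add(-2, Mul(4, Add(-2, -7))), Rational(1, 2))), 15456), -1959) = Mul(Add(Mul(Rational(1, 2), Pow(Add(-2, Mul(4, -9)), Rational(1, 2))), 15456), -1959) = Mul(Add(Mul(Rational(1, 2), Pow(Add(-2, -36), Rational(1, 2))), 15456), -1959) = Mul(Add(Mul(Rational(1, 2), Pow(-38, Rational(1, 2))), 15456), -1959) = Mul(Add(Mul(Rational(1, 2), Mul(I, Pow(38, Rational(1, 2)))), 15456), -1959) = Mul(Add(Mul(Rational(1, 2), I, Pow(38, Rational(1, 2))), 15456), -1959) = Mul(Add(15456, Mul(Rational(1, 2), I, Pow(38, Rational(1, 2)))), -1959) = Add(-30278304, Mul(Rational(-1959, 2), I, Pow(38, Rational(1, 2))))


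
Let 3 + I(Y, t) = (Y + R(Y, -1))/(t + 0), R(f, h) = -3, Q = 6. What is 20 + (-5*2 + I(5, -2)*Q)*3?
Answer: -82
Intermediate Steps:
I(Y, t) = -3 + (-3 + Y)/t (I(Y, t) = -3 + (Y - 3)/(t + 0) = -3 + (-3 + Y)/t)
20 + (-5*2 + I(5, -2)*Q)*3 = 20 + (-5*2 + ((-3 + 5 - 3*(-2))/(-2))*6)*3 = 20 + (-10 - (-3 + 5 + 6)/2*6)*3 = 20 + (-10 - ½*8*6)*3 = 20 + (-10 - 4*6)*3 = 20 + (-10 - 24)*3 = 20 - 34*3 = 20 - 102 = -82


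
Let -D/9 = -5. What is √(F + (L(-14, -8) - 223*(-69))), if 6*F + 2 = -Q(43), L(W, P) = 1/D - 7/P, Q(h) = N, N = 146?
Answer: √55307630/60 ≈ 123.95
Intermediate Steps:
Q(h) = 146
D = 45 (D = -9*(-5) = 45)
L(W, P) = 1/45 - 7/P
F = -74/3 (F = -⅓ + (-1*146)/6 = -⅓ + (⅙)*(-146) = -⅓ - 73/3 = -74/3 ≈ -24.667)
√(F + (L(-14, -8) - 223*(-69))) = √(-74/3 + ((1/45)*(-315 - 8)/(-8) - 223*(-69))) = √(-74/3 + ((1/45)*(-⅛)*(-323) + 15387)) = √(-74/3 + (323/360 + 15387)) = √(-74/3 + 5539643/360) = √(5530763/360) = √55307630/60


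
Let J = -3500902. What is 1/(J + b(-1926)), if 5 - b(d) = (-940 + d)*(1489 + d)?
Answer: -1/4753339 ≈ -2.1038e-7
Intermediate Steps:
b(d) = 5 - (-940 + d)*(1489 + d)
1/(J + b(-1926)) = 1/(-3500902 + (1399665 - 1*(-1926)² - 549*(-1926))) = 1/(-3500902 + (1399665 - 1*3709476 + 1057374)) = 1/(-3500902 + (1399665 - 3709476 + 1057374)) = 1/(-3500902 - 1252437) = 1/(-4753339) = -1/4753339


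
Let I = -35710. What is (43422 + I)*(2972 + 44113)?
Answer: 363119520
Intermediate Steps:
(43422 + I)*(2972 + 44113) = (43422 - 35710)*(2972 + 44113) = 7712*47085 = 363119520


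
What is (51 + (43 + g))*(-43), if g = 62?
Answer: -6708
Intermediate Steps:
(51 + (43 + g))*(-43) = (51 + (43 + 62))*(-43) = (51 + 105)*(-43) = 156*(-43) = -6708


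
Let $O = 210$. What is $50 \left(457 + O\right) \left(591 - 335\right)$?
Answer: $8537600$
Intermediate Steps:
$50 \left(457 + O\right) \left(591 - 335\right) = 50 \left(457 + 210\right) \left(591 - 335\right) = 50 \cdot 667 \cdot 256 = 50 \cdot 170752 = 8537600$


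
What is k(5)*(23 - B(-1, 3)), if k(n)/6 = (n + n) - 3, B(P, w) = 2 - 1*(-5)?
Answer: 672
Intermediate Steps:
B(P, w) = 7 (B(P, w) = 2 + 5 = 7)
k(n) = -18 + 12*n (k(n) = 6*((n + n) - 3) = 6*(2*n - 3) = 6*(-3 + 2*n) = -18 + 12*n)
k(5)*(23 - B(-1, 3)) = (-18 + 12*5)*(23 - 1*7) = (-18 + 60)*(23 - 7) = 42*16 = 672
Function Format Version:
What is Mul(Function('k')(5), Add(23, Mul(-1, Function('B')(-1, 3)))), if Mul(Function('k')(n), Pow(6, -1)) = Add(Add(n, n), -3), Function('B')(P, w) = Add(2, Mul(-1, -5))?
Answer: 672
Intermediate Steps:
Function('B')(P, w) = 7 (Function('B')(P, w) = Add(2, 5) = 7)
Function('k')(n) = Add(-18, Mul(12, n)) (Function('k')(n) = Mul(6, Add(Add(n, n), -3)) = Mul(6, Add(Mul(2, n), -3)) = Mul(6, Add(-3, Mul(2, n))) = Add(-18, Mul(12, n)))
Mul(Function('k')(5), Add(23, Mul(-1, Function('B')(-1, 3)))) = Mul(Add(-18, Mul(12, 5)), Add(23, Mul(-1, 7))) = Mul(Add(-18, 60), Add(23, -7)) = Mul(42, 16) = 672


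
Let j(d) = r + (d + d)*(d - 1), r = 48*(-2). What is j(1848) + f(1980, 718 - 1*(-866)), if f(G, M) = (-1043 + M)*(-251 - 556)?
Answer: 6389829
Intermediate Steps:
r = -96
f(G, M) = 841701 - 807*M (f(G, M) = (-1043 + M)*(-807) = 841701 - 807*M)
j(d) = -96 + 2*d*(-1 + d) (j(d) = -96 + (d + d)*(d - 1) = -96 + (2*d)*(-1 + d) = -96 + 2*d*(-1 + d))
j(1848) + f(1980, 718 - 1*(-866)) = (-96 - 2*1848 + 2*1848**2) + (841701 - 807*(718 - 1*(-866))) = (-96 - 3696 + 2*3415104) + (841701 - 807*(718 + 866)) = (-96 - 3696 + 6830208) + (841701 - 807*1584) = 6826416 + (841701 - 1278288) = 6826416 - 436587 = 6389829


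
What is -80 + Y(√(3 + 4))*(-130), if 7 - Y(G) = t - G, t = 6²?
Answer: 3690 - 130*√7 ≈ 3346.1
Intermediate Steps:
t = 36
Y(G) = -29 + G (Y(G) = 7 - (36 - G) = 7 + (-36 + G) = -29 + G)
-80 + Y(√(3 + 4))*(-130) = -80 + (-29 + √(3 + 4))*(-130) = -80 + (-29 + √7)*(-130) = -80 + (3770 - 130*√7) = 3690 - 130*√7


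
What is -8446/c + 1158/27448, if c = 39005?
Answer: -93329009/535304620 ≈ -0.17435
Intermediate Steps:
-8446/c + 1158/27448 = -8446/39005 + 1158/27448 = -8446*1/39005 + 1158*(1/27448) = -8446/39005 + 579/13724 = -93329009/535304620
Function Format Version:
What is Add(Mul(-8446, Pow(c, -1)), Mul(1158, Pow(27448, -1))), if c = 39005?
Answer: Rational(-93329009, 535304620) ≈ -0.17435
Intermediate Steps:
Add(Mul(-8446, Pow(c, -1)), Mul(1158, Pow(27448, -1))) = Add(Mul(-8446, Pow(39005, -1)), Mul(1158, Pow(27448, -1))) = Add(Mul(-8446, Rational(1, 39005)), Mul(1158, Rational(1, 27448))) = Add(Rational(-8446, 39005), Rational(579, 13724)) = Rational(-93329009, 535304620)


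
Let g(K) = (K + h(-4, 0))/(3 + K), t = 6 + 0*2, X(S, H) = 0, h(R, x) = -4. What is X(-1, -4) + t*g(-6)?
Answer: 20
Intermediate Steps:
t = 6 (t = 6 + 0 = 6)
g(K) = (-4 + K)/(3 + K) (g(K) = (K - 4)/(3 + K) = (-4 + K)/(3 + K))
X(-1, -4) + t*g(-6) = 0 + 6*((-4 - 6)/(3 - 6)) = 0 + 6*(-10/(-3)) = 0 + 6*(-1/3*(-10)) = 0 + 6*(10/3) = 0 + 20 = 20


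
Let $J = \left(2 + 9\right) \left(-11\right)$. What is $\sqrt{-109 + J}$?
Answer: $i \sqrt{230} \approx 15.166 i$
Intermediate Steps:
$J = -121$ ($J = 11 \left(-11\right) = -121$)
$\sqrt{-109 + J} = \sqrt{-109 - 121} = \sqrt{-230} = i \sqrt{230}$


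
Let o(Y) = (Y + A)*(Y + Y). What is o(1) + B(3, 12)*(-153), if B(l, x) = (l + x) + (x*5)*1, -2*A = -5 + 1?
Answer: -11469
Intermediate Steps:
A = 2 (A = -(-5 + 1)/2 = -1/2*(-4) = 2)
B(l, x) = l + 6*x (B(l, x) = (l + x) + (5*x)*1 = (l + x) + 5*x = l + 6*x)
o(Y) = 2*Y*(2 + Y) (o(Y) = (Y + 2)*(Y + Y) = (2 + Y)*(2*Y) = 2*Y*(2 + Y))
o(1) + B(3, 12)*(-153) = 2*1*(2 + 1) + (3 + 6*12)*(-153) = 2*1*3 + (3 + 72)*(-153) = 6 + 75*(-153) = 6 - 11475 = -11469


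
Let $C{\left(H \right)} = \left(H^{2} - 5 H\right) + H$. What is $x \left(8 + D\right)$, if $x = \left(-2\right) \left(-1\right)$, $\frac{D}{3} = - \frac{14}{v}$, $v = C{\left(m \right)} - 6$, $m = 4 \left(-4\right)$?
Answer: $\frac{2470}{157} \approx 15.732$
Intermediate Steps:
$m = -16$
$C{\left(H \right)} = H^{2} - 4 H$
$v = 314$ ($v = - 16 \left(-4 - 16\right) - 6 = \left(-16\right) \left(-20\right) - 6 = 320 - 6 = 314$)
$D = - \frac{21}{157}$ ($D = 3 \left(- \frac{14}{314}\right) = 3 \left(\left(-14\right) \frac{1}{314}\right) = 3 \left(- \frac{7}{157}\right) = - \frac{21}{157} \approx -0.13376$)
$x = 2$
$x \left(8 + D\right) = 2 \left(8 - \frac{21}{157}\right) = 2 \cdot \frac{1235}{157} = \frac{2470}{157}$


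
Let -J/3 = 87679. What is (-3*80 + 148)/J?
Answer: 92/263037 ≈ 0.00034976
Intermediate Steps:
J = -263037 (J = -3*87679 = -263037)
(-3*80 + 148)/J = (-3*80 + 148)/(-263037) = (-240 + 148)*(-1/263037) = -92*(-1/263037) = 92/263037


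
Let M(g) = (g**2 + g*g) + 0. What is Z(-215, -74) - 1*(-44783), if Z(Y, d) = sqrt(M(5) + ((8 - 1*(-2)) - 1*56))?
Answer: 44785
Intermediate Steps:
M(g) = 2*g**2 (M(g) = (g**2 + g**2) + 0 = 2*g**2 + 0 = 2*g**2)
Z(Y, d) = 2 (Z(Y, d) = sqrt(2*5**2 + ((8 - 1*(-2)) - 1*56)) = sqrt(2*25 + ((8 + 2) - 56)) = sqrt(50 + (10 - 56)) = sqrt(50 - 46) = sqrt(4) = 2)
Z(-215, -74) - 1*(-44783) = 2 - 1*(-44783) = 2 + 44783 = 44785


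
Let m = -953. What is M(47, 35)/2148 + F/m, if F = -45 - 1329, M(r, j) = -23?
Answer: 2929433/2047044 ≈ 1.4311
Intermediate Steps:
F = -1374
M(47, 35)/2148 + F/m = -23/2148 - 1374/(-953) = -23*1/2148 - 1374*(-1/953) = -23/2148 + 1374/953 = 2929433/2047044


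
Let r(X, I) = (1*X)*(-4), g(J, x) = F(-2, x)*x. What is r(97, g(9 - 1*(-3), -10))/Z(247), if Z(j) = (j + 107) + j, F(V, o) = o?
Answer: -388/601 ≈ -0.64559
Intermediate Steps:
g(J, x) = x² (g(J, x) = x*x = x²)
r(X, I) = -4*X (r(X, I) = X*(-4) = -4*X)
Z(j) = 107 + 2*j (Z(j) = (107 + j) + j = 107 + 2*j)
r(97, g(9 - 1*(-3), -10))/Z(247) = (-4*97)/(107 + 2*247) = -388/(107 + 494) = -388/601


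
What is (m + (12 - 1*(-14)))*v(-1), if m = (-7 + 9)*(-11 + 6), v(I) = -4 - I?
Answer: -48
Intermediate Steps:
m = -10 (m = 2*(-5) = -10)
(m + (12 - 1*(-14)))*v(-1) = (-10 + (12 - 1*(-14)))*(-4 - 1*(-1)) = (-10 + (12 + 14))*(-4 + 1) = (-10 + 26)*(-3) = 16*(-3) = -48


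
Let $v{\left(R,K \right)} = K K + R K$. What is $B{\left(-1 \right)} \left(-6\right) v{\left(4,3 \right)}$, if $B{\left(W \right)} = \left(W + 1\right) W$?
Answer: $0$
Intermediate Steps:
$v{\left(R,K \right)} = K^{2} + K R$
$B{\left(W \right)} = W \left(1 + W\right)$ ($B{\left(W \right)} = \left(1 + W\right) W = W \left(1 + W\right)$)
$B{\left(-1 \right)} \left(-6\right) v{\left(4,3 \right)} = - (1 - 1) \left(-6\right) 3 \left(3 + 4\right) = \left(-1\right) 0 \left(-6\right) 3 \cdot 7 = 0 \left(-6\right) 21 = 0 \cdot 21 = 0$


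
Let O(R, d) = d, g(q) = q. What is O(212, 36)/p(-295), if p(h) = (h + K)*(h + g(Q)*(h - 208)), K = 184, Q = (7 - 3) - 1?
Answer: 3/16687 ≈ 0.00017978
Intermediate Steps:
Q = 3 (Q = 4 - 1 = 3)
p(h) = (-624 + 4*h)*(184 + h) (p(h) = (h + 184)*(h + 3*(h - 208)) = (184 + h)*(h + 3*(-208 + h)) = (184 + h)*(h + (-624 + 3*h)) = (184 + h)*(-624 + 4*h) = (-624 + 4*h)*(184 + h))
O(212, 36)/p(-295) = 36/(-114816 + 4*(-295)² + 112*(-295)) = 36/(-114816 + 4*87025 - 33040) = 36/(-114816 + 348100 - 33040) = 36/200244 = 36*(1/200244) = 3/16687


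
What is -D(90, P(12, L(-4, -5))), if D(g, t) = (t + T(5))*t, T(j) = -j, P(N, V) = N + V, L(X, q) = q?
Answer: -14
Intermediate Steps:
D(g, t) = t*(-5 + t) (D(g, t) = (t - 1*5)*t = (t - 5)*t = (-5 + t)*t = t*(-5 + t))
-D(90, P(12, L(-4, -5))) = -(12 - 5)*(-5 + (12 - 5)) = -7*(-5 + 7) = -7*2 = -1*14 = -14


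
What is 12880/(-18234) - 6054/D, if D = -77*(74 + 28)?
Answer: 769093/11934153 ≈ 0.064445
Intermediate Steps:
D = -7854 (D = -77*102 = -7854)
12880/(-18234) - 6054/D = 12880/(-18234) - 6054/(-7854) = 12880*(-1/18234) - 6054*(-1/7854) = -6440/9117 + 1009/1309 = 769093/11934153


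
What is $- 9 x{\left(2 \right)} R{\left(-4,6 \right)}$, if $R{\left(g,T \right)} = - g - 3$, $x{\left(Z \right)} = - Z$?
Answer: $18$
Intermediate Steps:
$R{\left(g,T \right)} = -3 - g$
$- 9 x{\left(2 \right)} R{\left(-4,6 \right)} = - 9 \left(\left(-1\right) 2\right) \left(-3 - -4\right) = \left(-9\right) \left(-2\right) \left(-3 + 4\right) = 18 \cdot 1 = 18$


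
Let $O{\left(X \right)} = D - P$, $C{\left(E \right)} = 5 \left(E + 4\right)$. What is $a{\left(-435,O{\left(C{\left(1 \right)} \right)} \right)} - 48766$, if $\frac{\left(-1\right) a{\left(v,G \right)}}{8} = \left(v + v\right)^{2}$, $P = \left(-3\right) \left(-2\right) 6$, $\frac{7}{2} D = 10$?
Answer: $-6103966$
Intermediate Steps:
$D = \frac{20}{7}$ ($D = \frac{2}{7} \cdot 10 = \frac{20}{7} \approx 2.8571$)
$P = 36$ ($P = 6 \cdot 6 = 36$)
$C{\left(E \right)} = 20 + 5 E$ ($C{\left(E \right)} = 5 \left(4 + E\right) = 20 + 5 E$)
$O{\left(X \right)} = - \frac{232}{7}$ ($O{\left(X \right)} = \frac{20}{7} - 36 = - \frac{232}{7}$)
$a{\left(v,G \right)} = - 32 v^{2}$ ($a{\left(v,G \right)} = - 8 \left(v + v\right)^{2} = - 8 \left(2 v\right)^{2} = - 8 \cdot 4 v^{2} = - 32 v^{2}$)
$a{\left(-435,O{\left(C{\left(1 \right)} \right)} \right)} - 48766 = - 32 \left(-435\right)^{2} - 48766 = \left(-32\right) 189225 - 48766 = -6055200 - 48766 = -6103966$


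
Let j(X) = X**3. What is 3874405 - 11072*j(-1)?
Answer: 3885477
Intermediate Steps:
3874405 - 11072*j(-1) = 3874405 - 11072*(-1)**3 = 3874405 - 11072*(-1) = 3874405 + 11072 = 3885477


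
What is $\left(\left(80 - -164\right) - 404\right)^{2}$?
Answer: $25600$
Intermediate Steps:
$\left(\left(80 - -164\right) - 404\right)^{2} = \left(\left(80 + 164\right) - 404\right)^{2} = \left(244 - 404\right)^{2} = \left(-160\right)^{2} = 25600$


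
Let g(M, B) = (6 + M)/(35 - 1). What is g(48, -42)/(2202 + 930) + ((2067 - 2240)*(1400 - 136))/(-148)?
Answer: 107805333/72964 ≈ 1477.5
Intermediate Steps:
g(M, B) = 3/17 + M/34 (g(M, B) = (6 + M)/34 = (6 + M)*(1/34) = 3/17 + M/34)
g(48, -42)/(2202 + 930) + ((2067 - 2240)*(1400 - 136))/(-148) = (3/17 + (1/34)*48)/(2202 + 930) + ((2067 - 2240)*(1400 - 136))/(-148) = (3/17 + 24/17)/3132 - 173*1264*(-1/148) = (27/17)*(1/3132) - 218672*(-1/148) = 1/1972 + 54668/37 = 107805333/72964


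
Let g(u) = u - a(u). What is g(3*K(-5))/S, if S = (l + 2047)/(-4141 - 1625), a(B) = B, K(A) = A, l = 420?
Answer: 0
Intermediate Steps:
S = -2467/5766 (S = (420 + 2047)/(-4141 - 1625) = 2467/(-5766) = 2467*(-1/5766) = -2467/5766 ≈ -0.42785)
g(u) = 0 (g(u) = u - u = 0)
g(3*K(-5))/S = 0/(-2467/5766) = 0*(-5766/2467) = 0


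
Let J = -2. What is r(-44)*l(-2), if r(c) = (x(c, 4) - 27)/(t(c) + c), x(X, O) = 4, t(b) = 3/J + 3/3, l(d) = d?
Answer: -92/89 ≈ -1.0337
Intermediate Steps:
t(b) = -½ (t(b) = 3/(-2) + 3/3 = 3*(-½) + 3*(⅓) = -3/2 + 1 = -½)
r(c) = -23/(-½ + c) (r(c) = (4 - 27)/(-½ + c) = -23/(-½ + c))
r(-44)*l(-2) = -46/(-1 + 2*(-44))*(-2) = -46/(-1 - 88)*(-2) = -46/(-89)*(-2) = -46*(-1/89)*(-2) = (46/89)*(-2) = -92/89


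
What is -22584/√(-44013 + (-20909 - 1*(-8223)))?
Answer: 22584*I*√59/1829 ≈ 94.845*I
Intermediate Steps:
-22584/√(-44013 + (-20909 - 1*(-8223))) = -22584/√(-44013 + (-20909 + 8223)) = -22584/√(-44013 - 12686) = -22584*(-I*√59/1829) = -(-22584)*I*√59/1829 = 22584*I*√59/1829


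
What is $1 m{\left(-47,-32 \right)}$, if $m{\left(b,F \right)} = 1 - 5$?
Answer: $-4$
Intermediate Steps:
$m{\left(b,F \right)} = -4$ ($m{\left(b,F \right)} = 1 - 5 = -4$)
$1 m{\left(-47,-32 \right)} = 1 \left(-4\right) = -4$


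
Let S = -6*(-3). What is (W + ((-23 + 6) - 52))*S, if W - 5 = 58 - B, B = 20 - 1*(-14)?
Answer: -720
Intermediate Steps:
B = 34 (B = 20 + 14 = 34)
S = 18
W = 29 (W = 5 + (58 - 1*34) = 5 + (58 - 34) = 5 + 24 = 29)
(W + ((-23 + 6) - 52))*S = (29 + ((-23 + 6) - 52))*18 = (29 + (-17 - 52))*18 = (29 - 69)*18 = -40*18 = -720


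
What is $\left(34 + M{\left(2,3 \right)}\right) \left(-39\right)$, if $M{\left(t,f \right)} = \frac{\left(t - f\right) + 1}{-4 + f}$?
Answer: $-1326$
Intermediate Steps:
$M{\left(t,f \right)} = \frac{1 + t - f}{-4 + f}$
$\left(34 + M{\left(2,3 \right)}\right) \left(-39\right) = \left(34 + \frac{1 + 2 - 3}{-4 + 3}\right) \left(-39\right) = \left(34 + \frac{1 + 2 - 3}{-1}\right) \left(-39\right) = \left(34 - 0\right) \left(-39\right) = \left(34 + 0\right) \left(-39\right) = 34 \left(-39\right) = -1326$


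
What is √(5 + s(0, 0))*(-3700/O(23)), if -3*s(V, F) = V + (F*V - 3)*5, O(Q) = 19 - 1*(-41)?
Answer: -185*√10/3 ≈ -195.01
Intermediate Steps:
O(Q) = 60 (O(Q) = 19 + 41 = 60)
s(V, F) = 5 - V/3 - 5*F*V/3 (s(V, F) = -(V + (F*V - 3)*5)/3 = -(V + (-3 + F*V)*5)/3 = -(V + (-15 + 5*F*V))/3 = -(-15 + V + 5*F*V)/3 = 5 - V/3 - 5*F*V/3)
√(5 + s(0, 0))*(-3700/O(23)) = √(5 + (5 - ⅓*0 - 5/3*0*0))*(-3700/60) = √(5 + (5 + 0 + 0))*(-3700*1/60) = √(5 + 5)*(-185/3) = √10*(-185/3) = -185*√10/3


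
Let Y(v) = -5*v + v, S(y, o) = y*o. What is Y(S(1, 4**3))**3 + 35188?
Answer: -16742028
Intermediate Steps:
S(y, o) = o*y
Y(v) = -4*v
Y(S(1, 4**3))**3 + 35188 = (-4*4**3)**3 + 35188 = (-256)**3 + 35188 = -16777216 + 35188 = -16742028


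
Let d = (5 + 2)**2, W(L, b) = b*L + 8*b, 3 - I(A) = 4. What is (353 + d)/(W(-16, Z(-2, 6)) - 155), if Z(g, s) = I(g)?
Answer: -134/49 ≈ -2.7347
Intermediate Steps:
I(A) = -1 (I(A) = 3 - 1*4 = 3 - 4 = -1)
Z(g, s) = -1
W(L, b) = 8*b + L*b (W(L, b) = L*b + 8*b = 8*b + L*b)
d = 49 (d = 7**2 = 49)
(353 + d)/(W(-16, Z(-2, 6)) - 155) = (353 + 49)/(-(8 - 16) - 155) = 402/(-1*(-8) - 155) = 402/(8 - 155) = 402/(-147) = 402*(-1/147) = -134/49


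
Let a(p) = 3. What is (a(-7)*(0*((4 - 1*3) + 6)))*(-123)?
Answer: 0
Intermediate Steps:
(a(-7)*(0*((4 - 1*3) + 6)))*(-123) = (3*(0*((4 - 1*3) + 6)))*(-123) = (3*(0*((4 - 3) + 6)))*(-123) = (3*(0*(1 + 6)))*(-123) = (3*(0*7))*(-123) = (3*0)*(-123) = 0*(-123) = 0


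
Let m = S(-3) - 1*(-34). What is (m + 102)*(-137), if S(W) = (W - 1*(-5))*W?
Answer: -17810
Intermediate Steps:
S(W) = W*(5 + W) (S(W) = (W + 5)*W = (5 + W)*W = W*(5 + W))
m = 28 (m = -3*(5 - 3) - 1*(-34) = -3*2 + 34 = -6 + 34 = 28)
(m + 102)*(-137) = (28 + 102)*(-137) = 130*(-137) = -17810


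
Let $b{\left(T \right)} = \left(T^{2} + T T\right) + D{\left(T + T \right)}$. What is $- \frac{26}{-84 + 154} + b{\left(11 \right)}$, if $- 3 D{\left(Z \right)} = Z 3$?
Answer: $\frac{7687}{35} \approx 219.63$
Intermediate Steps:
$D{\left(Z \right)} = - Z$ ($D{\left(Z \right)} = - \frac{Z 3}{3} = - \frac{3 Z}{3} = - Z$)
$b{\left(T \right)} = - 2 T + 2 T^{2}$ ($b{\left(T \right)} = \left(T^{2} + T T\right) - \left(T + T\right) = \left(T^{2} + T^{2}\right) - 2 T = 2 T^{2} - 2 T = - 2 T + 2 T^{2}$)
$- \frac{26}{-84 + 154} + b{\left(11 \right)} = - \frac{26}{-84 + 154} + 2 \cdot 11 \left(-1 + 11\right) = - \frac{26}{70} + 2 \cdot 11 \cdot 10 = \left(-26\right) \frac{1}{70} + 220 = - \frac{13}{35} + 220 = \frac{7687}{35}$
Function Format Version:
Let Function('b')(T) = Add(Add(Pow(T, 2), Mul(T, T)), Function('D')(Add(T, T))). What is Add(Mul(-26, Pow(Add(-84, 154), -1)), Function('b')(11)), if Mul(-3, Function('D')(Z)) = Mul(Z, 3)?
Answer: Rational(7687, 35) ≈ 219.63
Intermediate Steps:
Function('D')(Z) = Mul(-1, Z) (Function('D')(Z) = Mul(Rational(-1, 3), Mul(Z, 3)) = Mul(Rational(-1, 3), Mul(3, Z)) = Mul(-1, Z))
Function('b')(T) = Add(Mul(-2, T), Mul(2, Pow(T, 2))) (Function('b')(T) = Add(Add(Pow(T, 2), Mul(T, T)), Mul(-1, Add(T, T))) = Add(Add(Pow(T, 2), Pow(T, 2)), Mul(-1, Mul(2, T))) = Add(Mul(2, Pow(T, 2)), Mul(-2, T)) = Add(Mul(-2, T), Mul(2, Pow(T, 2))))
Add(Mul(-26, Pow(Add(-84, 154), -1)), Function('b')(11)) = Add(Mul(-26, Pow(Add(-84, 154), -1)), Mul(2, 11, Add(-1, 11))) = Add(Mul(-26, Pow(70, -1)), Mul(2, 11, 10)) = Add(Mul(-26, Rational(1, 70)), 220) = Add(Rational(-13, 35), 220) = Rational(7687, 35)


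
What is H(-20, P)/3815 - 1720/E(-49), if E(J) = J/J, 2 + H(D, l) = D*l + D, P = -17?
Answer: -6561482/3815 ≈ -1719.9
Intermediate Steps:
H(D, l) = -2 + D + D*l (H(D, l) = -2 + (D*l + D) = -2 + (D + D*l) = -2 + D + D*l)
E(J) = 1
H(-20, P)/3815 - 1720/E(-49) = (-2 - 20 - 20*(-17))/3815 - 1720/1 = (-2 - 20 + 340)*(1/3815) - 1720*1 = 318*(1/3815) - 1720 = 318/3815 - 1720 = -6561482/3815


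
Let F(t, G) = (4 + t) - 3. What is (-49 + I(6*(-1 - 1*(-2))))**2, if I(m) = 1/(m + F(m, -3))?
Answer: 404496/169 ≈ 2393.5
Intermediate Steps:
F(t, G) = 1 + t
I(m) = 1/(1 + 2*m) (I(m) = 1/(m + (1 + m)) = 1/(1 + 2*m))
(-49 + I(6*(-1 - 1*(-2))))**2 = (-49 + 1/(1 + 2*(6*(-1 - 1*(-2)))))**2 = (-49 + 1/(1 + 2*(6*(-1 + 2))))**2 = (-49 + 1/(1 + 2*(6*1)))**2 = (-49 + 1/(1 + 2*6))**2 = (-49 + 1/(1 + 12))**2 = (-49 + 1/13)**2 = (-636/13)**2 = 404496/169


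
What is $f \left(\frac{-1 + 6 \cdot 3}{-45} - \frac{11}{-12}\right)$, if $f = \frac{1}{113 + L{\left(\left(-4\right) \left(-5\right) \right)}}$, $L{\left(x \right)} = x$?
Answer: $\frac{97}{23940} \approx 0.0040518$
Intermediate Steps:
$f = \frac{1}{133}$ ($f = \frac{1}{113 - -20} = \frac{1}{113 + 20} = \frac{1}{133} \approx 0.0075188$)
$f \left(\frac{-1 + 6 \cdot 3}{-45} - \frac{11}{-12}\right) = \frac{\frac{-1 + 6 \cdot 3}{-45} - \frac{11}{-12}}{133} = \frac{\left(-1 + 18\right) \left(- \frac{1}{45}\right) - - \frac{11}{12}}{133} = \frac{17 \left(- \frac{1}{45}\right) + \frac{11}{12}}{133} = \frac{- \frac{17}{45} + \frac{11}{12}}{133} = \frac{1}{133} \cdot \frac{97}{180} = \frac{97}{23940}$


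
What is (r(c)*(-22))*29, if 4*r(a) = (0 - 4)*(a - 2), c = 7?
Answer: 3190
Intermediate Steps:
r(a) = 2 - a (r(a) = ((0 - 4)*(a - 2))/4 = (-4*(-2 + a))/4 = (8 - 4*a)/4 = 2 - a)
(r(c)*(-22))*29 = ((2 - 1*7)*(-22))*29 = ((2 - 7)*(-22))*29 = -5*(-22)*29 = 110*29 = 3190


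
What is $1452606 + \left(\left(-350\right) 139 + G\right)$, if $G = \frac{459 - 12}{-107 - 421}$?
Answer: $\frac{247096107}{176} \approx 1.404 \cdot 10^{6}$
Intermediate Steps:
$G = - \frac{149}{176}$ ($G = \frac{447}{-528} = 447 \left(- \frac{1}{528}\right) = - \frac{149}{176} \approx -0.84659$)
$1452606 + \left(\left(-350\right) 139 + G\right) = 1452606 - \frac{8562549}{176} = \frac{247096107}{176}$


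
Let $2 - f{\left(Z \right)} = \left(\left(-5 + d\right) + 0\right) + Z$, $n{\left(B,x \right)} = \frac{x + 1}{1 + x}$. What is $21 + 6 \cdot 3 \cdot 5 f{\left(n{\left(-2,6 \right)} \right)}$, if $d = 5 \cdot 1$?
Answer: $111$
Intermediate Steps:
$n{\left(B,x \right)} = 1$ ($n{\left(B,x \right)} = \frac{1 + x}{1 + x} = 1$)
$d = 5$
$f{\left(Z \right)} = 2 - Z$ ($f{\left(Z \right)} = 2 - \left(\left(\left(-5 + 5\right) + 0\right) + Z\right) = 2 - \left(\left(0 + 0\right) + Z\right) = 2 - \left(0 + Z\right) = 2 - Z$)
$21 + 6 \cdot 3 \cdot 5 f{\left(n{\left(-2,6 \right)} \right)} = 21 + 6 \cdot 3 \cdot 5 \left(2 - 1\right) = 21 + 18 \cdot 5 \left(2 - 1\right) = 21 + 90 \cdot 1 = 21 + 90 = 111$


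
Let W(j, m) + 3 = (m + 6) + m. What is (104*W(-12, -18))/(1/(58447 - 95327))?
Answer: 126572160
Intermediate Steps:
W(j, m) = 3 + 2*m (W(j, m) = -3 + ((m + 6) + m) = -3 + ((6 + m) + m) = -3 + (6 + 2*m) = 3 + 2*m)
(104*W(-12, -18))/(1/(58447 - 95327)) = (104*(3 + 2*(-18)))/(1/(58447 - 95327)) = (104*(3 - 36))/(1/(-36880)) = (104*(-33))/(-1/36880) = -3432*(-36880) = 126572160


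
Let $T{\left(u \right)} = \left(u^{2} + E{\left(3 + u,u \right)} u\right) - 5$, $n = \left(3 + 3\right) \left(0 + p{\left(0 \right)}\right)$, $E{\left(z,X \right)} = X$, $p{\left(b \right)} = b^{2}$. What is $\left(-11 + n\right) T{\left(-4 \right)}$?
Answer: $-297$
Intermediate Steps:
$n = 0$ ($n = \left(3 + 3\right) \left(0 + 0^{2}\right) = 6 \left(0 + 0\right) = 6 \cdot 0 = 0$)
$T{\left(u \right)} = -5 + 2 u^{2}$ ($T{\left(u \right)} = \left(u^{2} + u u\right) - 5 = \left(u^{2} + u^{2}\right) - 5 = 2 u^{2} - 5 = -5 + 2 u^{2}$)
$\left(-11 + n\right) T{\left(-4 \right)} = \left(-11 + 0\right) \left(-5 + 2 \left(-4\right)^{2}\right) = - 11 \left(-5 + 2 \cdot 16\right) = - 11 \left(-5 + 32\right) = \left(-11\right) 27 = -297$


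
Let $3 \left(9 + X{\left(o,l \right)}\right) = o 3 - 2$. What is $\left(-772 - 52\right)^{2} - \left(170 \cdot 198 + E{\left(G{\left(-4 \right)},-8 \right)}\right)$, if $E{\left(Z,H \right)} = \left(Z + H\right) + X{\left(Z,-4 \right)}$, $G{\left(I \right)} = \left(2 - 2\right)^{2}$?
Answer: $\frac{1936001}{3} \approx 6.4533 \cdot 10^{5}$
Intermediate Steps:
$X{\left(o,l \right)} = - \frac{29}{3} + o$ ($X{\left(o,l \right)} = -9 + \frac{o 3 - 2}{3} = -9 + \frac{3 o - 2}{3} = -9 + \frac{-2 + 3 o}{3} = -9 + \left(- \frac{2}{3} + o\right) = - \frac{29}{3} + o$)
$G{\left(I \right)} = 0$ ($G{\left(I \right)} = 0^{2} = 0$)
$E{\left(Z,H \right)} = - \frac{29}{3} + H + 2 Z$ ($E{\left(Z,H \right)} = \left(Z + H\right) + \left(- \frac{29}{3} + Z\right) = \left(H + Z\right) + \left(- \frac{29}{3} + Z\right) = - \frac{29}{3} + H + 2 Z$)
$\left(-772 - 52\right)^{2} - \left(170 \cdot 198 + E{\left(G{\left(-4 \right)},-8 \right)}\right) = \left(-772 - 52\right)^{2} - \left(170 \cdot 198 - \frac{53}{3}\right) = \left(-824\right)^{2} - \left(33660 - \frac{53}{3}\right) = 678976 - \left(33660 - \frac{53}{3}\right) = 678976 - \frac{100927}{3} = \frac{1936001}{3}$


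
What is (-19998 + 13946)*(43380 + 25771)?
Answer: -418501852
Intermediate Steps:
(-19998 + 13946)*(43380 + 25771) = -6052*69151 = -418501852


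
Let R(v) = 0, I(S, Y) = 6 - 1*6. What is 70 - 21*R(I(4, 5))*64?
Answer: 70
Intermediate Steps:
I(S, Y) = 0 (I(S, Y) = 6 - 6 = 0)
70 - 21*R(I(4, 5))*64 = 70 - 21*0*64 = 70 + 0*64 = 70 + 0 = 70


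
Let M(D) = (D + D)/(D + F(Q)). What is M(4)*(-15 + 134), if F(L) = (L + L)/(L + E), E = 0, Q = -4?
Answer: 476/3 ≈ 158.67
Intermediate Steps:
F(L) = 2 (F(L) = (L + L)/(L + 0) = (2*L)/L = 2)
M(D) = 2*D/(2 + D) (M(D) = (D + D)/(D + 2) = (2*D)/(2 + D) = 2*D/(2 + D))
M(4)*(-15 + 134) = (2*4/(2 + 4))*(-15 + 134) = (2*4/6)*119 = (2*4*(1/6))*119 = (4/3)*119 = 476/3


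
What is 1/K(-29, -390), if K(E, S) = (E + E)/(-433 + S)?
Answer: 823/58 ≈ 14.190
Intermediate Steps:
K(E, S) = 2*E/(-433 + S) (K(E, S) = (2*E)/(-433 + S) = 2*E/(-433 + S))
1/K(-29, -390) = 1/(2*(-29)/(-433 - 390)) = 1/(2*(-29)/(-823)) = 1/(2*(-29)*(-1/823)) = 1/(58/823) = 823/58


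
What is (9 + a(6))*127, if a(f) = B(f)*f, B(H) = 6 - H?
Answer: 1143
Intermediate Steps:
a(f) = f*(6 - f) (a(f) = (6 - f)*f = f*(6 - f))
(9 + a(6))*127 = (9 + 6*(6 - 1*6))*127 = (9 + 6*(6 - 6))*127 = (9 + 6*0)*127 = (9 + 0)*127 = 9*127 = 1143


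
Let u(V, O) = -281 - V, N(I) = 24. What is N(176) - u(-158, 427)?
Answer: 147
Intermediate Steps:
N(176) - u(-158, 427) = 24 - (-281 - 1*(-158)) = 24 - (-281 + 158) = 24 - 1*(-123) = 24 + 123 = 147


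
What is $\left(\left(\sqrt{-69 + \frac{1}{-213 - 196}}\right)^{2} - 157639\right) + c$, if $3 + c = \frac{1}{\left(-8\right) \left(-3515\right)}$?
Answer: $- \frac{1813846855591}{11501080} \approx -1.5771 \cdot 10^{5}$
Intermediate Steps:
$c = - \frac{84359}{28120}$ ($c = -3 + \frac{1}{\left(-8\right) \left(-3515\right)} = -3 + \frac{1}{28120} = - \frac{84359}{28120} \approx -3.0$)
$\left(\left(\sqrt{-69 + \frac{1}{-213 - 196}}\right)^{2} - 157639\right) + c = \left(\left(\sqrt{-69 + \frac{1}{-213 - 196}}\right)^{2} - 157639\right) - \frac{84359}{28120} = \left(\left(\sqrt{-69 + \frac{1}{-409}}\right)^{2} - 157639\right) - \frac{84359}{28120} = \left(\left(\sqrt{-69 - \frac{1}{409}}\right)^{2} - 157639\right) - \frac{84359}{28120} = \left(\left(\sqrt{- \frac{28222}{409}}\right)^{2} - 157639\right) - \frac{84359}{28120} = \left(\left(\frac{i \sqrt{11542798}}{409}\right)^{2} - 157639\right) - \frac{84359}{28120} = \left(- \frac{28222}{409} - 157639\right) - \frac{84359}{28120} = - \frac{64502573}{409} - \frac{84359}{28120} = - \frac{1813846855591}{11501080}$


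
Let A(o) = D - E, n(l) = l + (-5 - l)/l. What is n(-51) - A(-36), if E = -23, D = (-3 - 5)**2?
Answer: -7084/51 ≈ -138.90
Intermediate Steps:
D = 64 (D = (-8)**2 = 64)
n(l) = l + (-5 - l)/l
A(o) = 87 (A(o) = 64 - 1*(-23) = 64 + 23 = 87)
n(-51) - A(-36) = (-1 - 51 - 5/(-51)) - 1*87 = (-1 - 51 - 5*(-1/51)) - 87 = (-1 - 51 + 5/51) - 87 = -2647/51 - 87 = -7084/51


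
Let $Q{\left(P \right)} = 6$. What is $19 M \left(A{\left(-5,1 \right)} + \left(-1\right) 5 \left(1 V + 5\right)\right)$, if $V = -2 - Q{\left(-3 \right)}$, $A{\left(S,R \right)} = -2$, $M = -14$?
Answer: $-3458$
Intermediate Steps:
$V = -8$ ($V = -2 - 6 = -8$)
$19 M \left(A{\left(-5,1 \right)} + \left(-1\right) 5 \left(1 V + 5\right)\right) = 19 \left(-14\right) \left(-2 + \left(-1\right) 5 \left(1 \left(-8\right) + 5\right)\right) = - 266 \left(-2 - 5 \left(-8 + 5\right)\right) = - 266 \left(-2 - -15\right) = - 266 \left(-2 + 15\right) = \left(-266\right) 13 = -3458$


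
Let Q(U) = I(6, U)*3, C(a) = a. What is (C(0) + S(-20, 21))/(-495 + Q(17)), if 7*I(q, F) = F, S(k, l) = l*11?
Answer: -539/1138 ≈ -0.47364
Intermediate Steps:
S(k, l) = 11*l
I(q, F) = F/7
Q(U) = 3*U/7 (Q(U) = (U/7)*3 = 3*U/7)
(C(0) + S(-20, 21))/(-495 + Q(17)) = (0 + 11*21)/(-495 + (3/7)*17) = (0 + 231)/(-495 + 51/7) = 231/(-3414/7) = 231*(-7/3414) = -539/1138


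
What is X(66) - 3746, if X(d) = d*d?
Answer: 610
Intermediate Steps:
X(d) = d²
X(66) - 3746 = 66² - 3746 = 4356 - 3746 = 610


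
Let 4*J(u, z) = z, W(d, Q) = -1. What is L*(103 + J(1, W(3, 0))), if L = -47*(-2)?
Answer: 19317/2 ≈ 9658.5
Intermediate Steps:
J(u, z) = z/4
L = 94
L*(103 + J(1, W(3, 0))) = 94*(103 + (¼)*(-1)) = 94*(103 - ¼) = 94*(411/4) = 19317/2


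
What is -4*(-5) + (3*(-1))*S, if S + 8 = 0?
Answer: 44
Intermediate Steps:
S = -8 (S = -8 + 0 = -8)
-4*(-5) + (3*(-1))*S = -4*(-5) + (3*(-1))*(-8) = 20 - 3*(-8) = 20 + 24 = 44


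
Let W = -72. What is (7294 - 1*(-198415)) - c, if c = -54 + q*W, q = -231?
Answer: 189131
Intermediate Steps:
c = 16578 (c = -54 - 231*(-72) = -54 + 16632 = 16578)
(7294 - 1*(-198415)) - c = (7294 - 1*(-198415)) - 1*16578 = (7294 + 198415) - 16578 = 205709 - 16578 = 189131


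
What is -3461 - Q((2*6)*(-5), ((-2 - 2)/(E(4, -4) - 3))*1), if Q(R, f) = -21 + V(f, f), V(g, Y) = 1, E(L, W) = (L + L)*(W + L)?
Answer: -3441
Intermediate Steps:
E(L, W) = 2*L*(L + W) (E(L, W) = (2*L)*(L + W) = 2*L*(L + W))
Q(R, f) = -20 (Q(R, f) = -21 + 1 = -20)
-3461 - Q((2*6)*(-5), ((-2 - 2)/(E(4, -4) - 3))*1) = -3461 - 1*(-20) = -3461 + 20 = -3441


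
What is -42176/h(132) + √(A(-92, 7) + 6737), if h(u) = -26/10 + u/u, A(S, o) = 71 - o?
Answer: 26360 + √6801 ≈ 26442.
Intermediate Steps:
h(u) = -8/5 (h(u) = -26*⅒ + 1 = -13/5 + 1 = -8/5)
-42176/h(132) + √(A(-92, 7) + 6737) = -42176/(-8/5) + √((71 - 1*7) + 6737) = -42176*(-5/8) + √((71 - 7) + 6737) = 26360 + √(64 + 6737) = 26360 + √6801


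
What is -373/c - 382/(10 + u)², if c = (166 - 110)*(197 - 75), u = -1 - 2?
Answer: -375443/47824 ≈ -7.8505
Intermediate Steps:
u = -3
c = 6832 (c = 56*122 = 6832)
-373/c - 382/(10 + u)² = -373/6832 - 382/(10 - 3)² = -373*1/6832 - 382/(7²) = -373/6832 - 382/49 = -375443/47824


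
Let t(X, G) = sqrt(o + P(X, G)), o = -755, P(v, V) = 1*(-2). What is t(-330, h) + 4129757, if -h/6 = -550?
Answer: 4129757 + I*sqrt(757) ≈ 4.1298e+6 + 27.514*I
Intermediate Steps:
P(v, V) = -2
h = 3300 (h = -6*(-550) = 3300)
t(X, G) = I*sqrt(757) (t(X, G) = sqrt(-755 - 2) = sqrt(-757) = I*sqrt(757))
t(-330, h) + 4129757 = I*sqrt(757) + 4129757 = 4129757 + I*sqrt(757)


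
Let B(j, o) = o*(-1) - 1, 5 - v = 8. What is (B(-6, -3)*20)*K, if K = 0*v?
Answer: 0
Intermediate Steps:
v = -3 (v = 5 - 1*8 = 5 - 8 = -3)
B(j, o) = -1 - o (B(j, o) = -o - 1 = -1 - o)
K = 0 (K = 0*(-3) = 0)
(B(-6, -3)*20)*K = ((-1 - 1*(-3))*20)*0 = ((-1 + 3)*20)*0 = (2*20)*0 = 40*0 = 0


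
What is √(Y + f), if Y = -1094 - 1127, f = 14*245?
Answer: √1209 ≈ 34.771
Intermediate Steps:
f = 3430
Y = -2221
√(Y + f) = √(-2221 + 3430) = √1209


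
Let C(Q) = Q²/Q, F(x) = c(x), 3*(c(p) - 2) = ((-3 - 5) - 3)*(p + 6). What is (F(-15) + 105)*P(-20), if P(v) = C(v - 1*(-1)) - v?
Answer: 140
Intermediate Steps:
c(p) = -20 - 11*p/3 (c(p) = 2 + (((-3 - 5) - 3)*(p + 6))/3 = 2 + ((-8 - 3)*(6 + p))/3 = 2 + (-11*(6 + p))/3 = 2 + (-66 - 11*p)/3 = 2 + (-22 - 11*p/3) = -20 - 11*p/3)
F(x) = -20 - 11*x/3
C(Q) = Q
P(v) = 1 (P(v) = (v - 1*(-1)) - v = (v + 1) - v = (1 + v) - v = 1)
(F(-15) + 105)*P(-20) = ((-20 - 11/3*(-15)) + 105)*1 = ((-20 + 55) + 105)*1 = (35 + 105)*1 = 140*1 = 140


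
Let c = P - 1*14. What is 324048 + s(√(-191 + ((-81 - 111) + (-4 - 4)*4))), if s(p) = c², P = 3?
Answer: 324169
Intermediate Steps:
c = -11 (c = 3 - 1*14 = 3 - 14 = -11)
s(p) = 121 (s(p) = (-11)² = 121)
324048 + s(√(-191 + ((-81 - 111) + (-4 - 4)*4))) = 324048 + 121 = 324169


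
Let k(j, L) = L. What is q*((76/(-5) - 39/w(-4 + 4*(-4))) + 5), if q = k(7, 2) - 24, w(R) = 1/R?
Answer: -84678/5 ≈ -16936.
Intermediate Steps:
q = -22 (q = 2 - 24 = -22)
q*((76/(-5) - 39/w(-4 + 4*(-4))) + 5) = -22*((76/(-5) - 39/(1/(-4 + 4*(-4)))) + 5) = -22*((76*(-1/5) - 39/(1/(-4 - 16))) + 5) = -22*((-76/5 - 39/(1/(-20))) + 5) = -22*((-76/5 - 39/(-1/20)) + 5) = -22*((-76/5 - 39*(-20)) + 5) = -22*((-76/5 + 780) + 5) = -22*(3824/5 + 5) = -22*3849/5 = -84678/5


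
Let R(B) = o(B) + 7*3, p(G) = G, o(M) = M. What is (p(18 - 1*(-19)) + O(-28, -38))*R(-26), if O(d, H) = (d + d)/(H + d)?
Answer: -6245/33 ≈ -189.24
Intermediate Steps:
O(d, H) = 2*d/(H + d) (O(d, H) = (2*d)/(H + d) = 2*d/(H + d))
R(B) = 21 + B (R(B) = B + 7*3 = B + 21 = 21 + B)
(p(18 - 1*(-19)) + O(-28, -38))*R(-26) = ((18 - 1*(-19)) + 2*(-28)/(-38 - 28))*(21 - 26) = ((18 + 19) + 2*(-28)/(-66))*(-5) = (37 + 2*(-28)*(-1/66))*(-5) = (37 + 28/33)*(-5) = (1249/33)*(-5) = -6245/33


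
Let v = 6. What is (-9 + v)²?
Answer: 9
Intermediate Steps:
(-9 + v)² = (-9 + 6)² = (-3)² = 9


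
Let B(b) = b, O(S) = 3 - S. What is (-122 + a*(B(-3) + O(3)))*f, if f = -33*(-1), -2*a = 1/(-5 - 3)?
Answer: -64515/16 ≈ -4032.2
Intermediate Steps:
a = 1/16 (a = -1/(2*(-5 - 3)) = -½/(-8) = -½*(-⅛) = 1/16 ≈ 0.062500)
f = 33
(-122 + a*(B(-3) + O(3)))*f = (-122 + (-3 + (3 - 1*3))/16)*33 = (-122 + (-3 + (3 - 3))/16)*33 = (-122 + (-3 + 0)/16)*33 = (-122 + (1/16)*(-3))*33 = (-122 - 3/16)*33 = -1955/16*33 = -64515/16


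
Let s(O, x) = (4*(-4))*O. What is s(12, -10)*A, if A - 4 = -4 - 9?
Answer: 1728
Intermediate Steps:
s(O, x) = -16*O
A = -9 (A = 4 + (-4 - 9) = 4 - 13 = -9)
s(12, -10)*A = -16*12*(-9) = -192*(-9) = 1728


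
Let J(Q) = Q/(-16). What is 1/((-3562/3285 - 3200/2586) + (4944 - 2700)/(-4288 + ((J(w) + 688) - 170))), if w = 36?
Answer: -21363534315/62309427718 ≈ -0.34286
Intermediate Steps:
J(Q) = -Q/16 (J(Q) = Q*(-1/16) = -Q/16)
1/((-3562/3285 - 3200/2586) + (4944 - 2700)/(-4288 + ((J(w) + 688) - 170))) = 1/((-3562/3285 - 3200/2586) + (4944 - 2700)/(-4288 + ((-1/16*36 + 688) - 170))) = 1/((-3562*1/3285 - 3200*1/2586) + 2244/(-4288 + ((-9/4 + 688) - 170))) = 1/((-3562/3285 - 1600/1293) + 2244/(-4288 + (2743/4 - 170))) = 1/(-3287222/1415835 + 2244/(-4288 + 2063/4)) = 1/(-3287222/1415835 + 2244/(-15089/4)) = 1/(-3287222/1415835 + 2244*(-4/15089)) = 1/(-3287222/1415835 - 8976/15089) = 1/(-62309427718/21363534315) = -21363534315/62309427718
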